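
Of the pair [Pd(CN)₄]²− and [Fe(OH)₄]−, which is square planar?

For [Pd(CN)₄]²−: Ligand charges: each cyanide is −1. With an overall charge of −2 the palladium centre must be in the +2 oxidation state. Group 10 minus oxidation state 2 gives a d⁸ configuration. A 4d d⁸ ion has a large crystal-field splitting; square planar leaves the high-energy d_{x²−y²} orbital empty and maximises CFSE. → square planar.
For [Fe(OH)₄]−: Ligand charges: each hydroxide is −1. With an overall charge of −1 the iron centre must be in the +3 oxidation state. Fe sits in group 8, so the d-electron count is 8 − 3 = 5. A high-spin d⁵ ion has zero CFSE in either geometry, so four ligands adopt the sterically favoured tetrahedral geometry. → tetrahedral.

[Pd(CN)₄]²−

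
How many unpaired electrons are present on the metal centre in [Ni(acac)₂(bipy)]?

2

Summing ligand charges against the 0 overall charge gives an oxidation state of +2 for nickel.
Ni sits in group 10, so the d-electron count is 10 − 2 = 8.
Counting donor atoms: 2×acetylacetonate (bidentate) → 4 donors; 1×2,2′-bipyridine (bidentate) → 2 donors. Coordination number = 6.
In an octahedral field the d⁸ configuration is t₂g⁶e_g² (only one arrangement possible), giving 2 unpaired electrons.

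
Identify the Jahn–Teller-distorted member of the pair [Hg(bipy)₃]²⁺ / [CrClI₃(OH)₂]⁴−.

[CrClI₃(OH)₂]⁴−

[Hg(bipy)₃]²⁺: Ligand charges: 2,2′-bipyridine is neutral. With an overall charge of +2 the mercury centre must be in the +2 oxidation state. Mercury is a group-12 element; Hg(II) is therefore d¹⁰. The d¹⁰ configuration leaves the e_g set evenly filled (or empty) — no strong Jahn–Teller driving force.
[CrClI₃(OH)₂]⁴−: Ligand charges: each chloride is −1; each iodide is −1; each hydroxide is −1. With an overall charge of −4 the chromium centre must be in the +2 oxidation state. Chromium is a group-6 element; Cr(II) is therefore d⁴. Chloride, hydroxide, and iodide are weak-field ligands for a first-row metal, so the complex is high-spin. The t₂g³e_g¹ (high-spin) configuration has an unevenly filled e_g set; the Jahn–Teller theorem predicts a tetragonal distortion (typically axial elongation) to lift the degeneracy.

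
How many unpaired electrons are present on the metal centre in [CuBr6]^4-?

1 unpaired electron

Summing ligand charges against the −4 overall charge gives an oxidation state of +2 for copper.
Copper is a group-11 element; Cu(II) is therefore d⁹.
In an octahedral field the d⁹ configuration is t₂g⁶e_g³ (only one arrangement possible), giving 1 unpaired electron.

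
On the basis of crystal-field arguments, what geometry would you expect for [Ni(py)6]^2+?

octahedral

Summing ligand charges against the +2 overall charge gives an oxidation state of +2 for nickel.
Group 10 minus oxidation state 2 gives a d⁸ configuration.
With 6 monodentate ligands the coordination number is 6.
Six donors around a single metal centre give an octahedral coordination sphere.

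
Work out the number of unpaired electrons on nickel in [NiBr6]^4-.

2 unpaired electrons

Each bromide is −1; balancing the −4 overall charge requires Ni(II).
Ni sits in group 10, so the d-electron count is 10 − 2 = 8.
In an octahedral field the d⁸ configuration is t₂g⁶e_g² (only one arrangement possible), giving 2 unpaired electrons.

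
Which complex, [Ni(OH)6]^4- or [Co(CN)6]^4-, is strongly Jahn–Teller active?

[Ni(OH)6]^4-: Summing ligand charges against the −4 overall charge gives an oxidation state of +2 for nickel. Ni sits in group 10, so the d-electron count is 10 − 2 = 8. The d⁸ configuration leaves the e_g set evenly filled (or empty) — no strong Jahn–Teller driving force.
[Co(CN)6]^4-: Ligand charges: each cyanide is −1. With an overall charge of −4 the cobalt centre must be in the +2 oxidation state. Co sits in group 9, so the d-electron count is 9 − 2 = 7. Cyanide is a strong-field ligand (high in the spectrochemical series) for a first-row metal, so the complex is low-spin. The t₂g⁶e_g¹ (low-spin) configuration has an unevenly filled e_g set; the Jahn–Teller theorem predicts a tetragonal distortion (typically axial elongation) to lift the degeneracy.

[Co(CN)6]^4-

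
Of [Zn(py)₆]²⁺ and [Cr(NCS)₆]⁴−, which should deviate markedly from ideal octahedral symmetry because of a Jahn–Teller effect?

[Cr(NCS)₆]⁴−

[Zn(py)₆]²⁺: Ligand charges: pyridine is neutral. With an overall charge of +2 the zinc centre must be in the +2 oxidation state. Group 12 minus oxidation state 2 gives a d¹⁰ configuration. The d¹⁰ configuration leaves the e_g set evenly filled (or empty) — no strong Jahn–Teller driving force.
[Cr(NCS)₆]⁴−: Each isothiocyanate is −1; balancing the −4 overall charge requires Cr(II). Cr sits in group 6, so the d-electron count is 6 − 2 = 4. Isothiocyanate is a weak-field ligand for a first-row metal, so the complex is high-spin. The t₂g³e_g¹ (high-spin) configuration has an unevenly filled e_g set; the Jahn–Teller theorem predicts a tetragonal distortion (typically axial elongation) to lift the degeneracy.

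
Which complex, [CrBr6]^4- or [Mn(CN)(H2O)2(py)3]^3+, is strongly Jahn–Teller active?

[CrBr6]^4-

[CrBr6]^4-: Ligand charges: each bromide is −1. With an overall charge of −4 the chromium centre must be in the +2 oxidation state. Chromium is a group-6 element; Cr(II) is therefore d⁴. Bromide is a weak-field ligand for a first-row metal, so the complex is high-spin. The t₂g³e_g¹ (high-spin) configuration has an unevenly filled e_g set; the Jahn–Teller theorem predicts a tetragonal distortion (typically axial elongation) to lift the degeneracy.
[Mn(CN)(H2O)2(py)3]^3+: Each cyanide is −1; water is neutral; pyridine is neutral; balancing the +3 overall charge requires Mn(IV). Mn sits in group 7, so the d-electron count is 7 − 4 = 3. The d³ configuration leaves the e_g set evenly filled (or empty) — no strong Jahn–Teller driving force.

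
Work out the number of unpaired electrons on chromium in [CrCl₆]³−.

Summing ligand charges against the −3 overall charge gives an oxidation state of +3 for chromium.
Group 6 minus oxidation state 3 gives a d³ configuration.
In an octahedral field the d³ configuration is t₂g³e_g⁰ (only one arrangement possible), giving 3 unpaired electrons.

3 unpaired electrons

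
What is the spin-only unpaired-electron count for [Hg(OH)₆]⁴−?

0 unpaired electrons

Each hydroxide is −1; balancing the −4 overall charge requires Hg(II).
Hg sits in group 12, so the d-electron count is 12 − 2 = 10.
In an octahedral field the d¹⁰ configuration is t₂g⁶e_g⁴, giving 0 unpaired electrons.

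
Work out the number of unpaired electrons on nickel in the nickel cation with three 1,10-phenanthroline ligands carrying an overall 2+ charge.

2 unpaired electrons

Ligand charges: 1,10-phenanthroline is neutral. With an overall charge of +2 the nickel centre must be in the +2 oxidation state.
Ni sits in group 10, so the d-electron count is 10 − 2 = 8.
Counting donor atoms: 3×1,10-phenanthroline (bidentate) → 6 donors. Coordination number = 6.
In an octahedral field the d⁸ configuration is t₂g⁶e_g² (only one arrangement possible), giving 2 unpaired electrons.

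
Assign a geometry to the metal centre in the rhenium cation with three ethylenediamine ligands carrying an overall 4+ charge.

octahedral

Ligand charges: ethylenediamine is neutral. With an overall charge of +4 the rhenium centre must be in the +4 oxidation state.
Rhenium is a group-7 element; Re(IV) is therefore d³.
Counting donor atoms: 3×ethylenediamine (bidentate) → 6 donors. Coordination number = 6.
Six donors around a single metal centre give an octahedral coordination sphere.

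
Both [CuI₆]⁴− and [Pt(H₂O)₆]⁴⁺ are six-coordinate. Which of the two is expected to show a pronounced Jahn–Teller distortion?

[CuI₆]⁴−

[CuI₆]⁴−: Each iodide is −1; balancing the −4 overall charge requires Cu(II). Copper is a group-11 element; Cu(II) is therefore d⁹. The t₂g⁶e_g³ configuration has an unevenly filled e_g set; the Jahn–Teller theorem predicts a tetragonal distortion (typically axial elongation) to lift the degeneracy.
[Pt(H₂O)₆]⁴⁺: Ligand charges: water is neutral. With an overall charge of +4 the platinum centre must be in the +4 oxidation state. Group 10 minus oxidation state 4 gives a d⁶ configuration. A 5d ion has a large Δₒ and is invariably low-spin. The d⁶ configuration leaves the e_g set evenly filled (or empty) — no strong Jahn–Teller driving force.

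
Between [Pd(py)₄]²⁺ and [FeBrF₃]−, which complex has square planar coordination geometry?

For [Pd(py)₄]²⁺: Summing ligand charges against the +2 overall charge gives an oxidation state of +2 for palladium. Palladium is a group-10 element; Pd(II) is therefore d⁸. A 4d d⁸ ion has a large crystal-field splitting; square planar leaves the high-energy d_{x²−y²} orbital empty and maximises CFSE. → square planar.
For [FeBrF₃]−: Summing ligand charges against the −1 overall charge gives an oxidation state of +3 for iron. Fe sits in group 8, so the d-electron count is 8 − 3 = 5. A high-spin d⁵ ion has zero CFSE in either geometry, so four ligands adopt the sterically favoured tetrahedral geometry. → tetrahedral.

[Pd(py)₄]²⁺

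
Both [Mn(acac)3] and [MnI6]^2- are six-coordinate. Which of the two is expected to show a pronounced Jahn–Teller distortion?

[Mn(acac)3]

[Mn(acac)3]: Each acetylacetonate is −1; balancing the 0 overall charge requires Mn(III). Mn sits in group 7, so the d-electron count is 7 − 3 = 4. Acetylacetonate is a weak-field ligand for a first-row metal, so the complex is high-spin. The t₂g³e_g¹ (high-spin) configuration has an unevenly filled e_g set; the Jahn–Teller theorem predicts a tetragonal distortion (typically axial elongation) to lift the degeneracy.
[MnI6]^2-: Each iodide is −1; balancing the −2 overall charge requires Mn(IV). Group 7 minus oxidation state 4 gives a d³ configuration. The d³ configuration leaves the e_g set evenly filled (or empty) — no strong Jahn–Teller driving force.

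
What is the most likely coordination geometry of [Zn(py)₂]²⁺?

linear

Ligand charges: pyridine is neutral. With an overall charge of +2 the zinc centre must be in the +2 oxidation state.
Group 12 minus oxidation state 2 gives a d¹⁰ configuration.
With 2 monodentate ligands the coordination number is 2.
A d¹⁰ ion with only two ligands adopts a linear arrangement (sp hybridisation; no CFSE preference).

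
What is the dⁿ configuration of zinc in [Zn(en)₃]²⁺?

d10

Summing ligand charges against the +2 overall charge gives an oxidation state of +2 for zinc.
Group 12 minus oxidation state 2 gives a d¹⁰ configuration.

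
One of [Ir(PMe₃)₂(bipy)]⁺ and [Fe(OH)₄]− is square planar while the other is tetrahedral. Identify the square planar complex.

[Ir(PMe₃)₂(bipy)]⁺

For [Ir(PMe₃)₂(bipy)]⁺: Trimethylphosphine is neutral; 2,2′-bipyridine is neutral; balancing the +1 overall charge requires Ir(I). Iridium is a group-9 element; Ir(I) is therefore d⁸. A 5d d⁸ ion has a large crystal-field splitting; square planar leaves the high-energy d_{x²−y²} orbital empty and maximises CFSE. → square planar.
For [Fe(OH)₄]−: Each hydroxide is −1; balancing the −1 overall charge requires Fe(III). Iron is a group-8 element; Fe(III) is therefore d⁵. A high-spin d⁵ ion has zero CFSE in either geometry, so four ligands adopt the sterically favoured tetrahedral geometry. → tetrahedral.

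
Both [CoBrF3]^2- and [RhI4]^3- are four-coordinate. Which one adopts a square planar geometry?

For [CoBrF3]^2-: Summing ligand charges against the −2 overall charge gives an oxidation state of +2 for cobalt. Cobalt is a group-9 element; Co(II) is therefore d⁷. For a high-spin 3d d⁷ ion with weak-field ligands the small Δₜ gives little square-planar CFSE advantage, so four ligands adopt the sterically favoured tetrahedral geometry. → tetrahedral.
For [RhI4]^3-: Each iodide is −1; balancing the −3 overall charge requires Rh(I). Rh sits in group 9, so the d-electron count is 9 − 1 = 8. A 4d d⁸ ion has a large crystal-field splitting; square planar leaves the high-energy d_{x²−y²} orbital empty and maximises CFSE. → square planar.

[RhI4]^3-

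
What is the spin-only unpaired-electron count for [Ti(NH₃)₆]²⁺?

2

Summing ligand charges against the +2 overall charge gives an oxidation state of +2 for titanium.
Group 4 minus oxidation state 2 gives a d² configuration.
In an octahedral field the d² configuration is t₂g²e_g⁰ (only one arrangement possible), giving 2 unpaired electrons.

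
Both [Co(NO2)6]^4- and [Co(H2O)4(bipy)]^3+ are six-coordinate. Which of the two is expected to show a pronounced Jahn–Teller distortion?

[Co(NO2)6]^4-

[Co(NO2)6]^4-: Ligand charges: each nitro (N-bound nitrite) is −1. With an overall charge of −4 the cobalt centre must be in the +2 oxidation state. Co sits in group 9, so the d-electron count is 9 − 2 = 7. Nitro (N-bound nitrite) is a strong-field ligand (high in the spectrochemical series) for a first-row metal, so the complex is low-spin. The t₂g⁶e_g¹ (low-spin) configuration has an unevenly filled e_g set; the Jahn–Teller theorem predicts a tetragonal distortion (typically axial elongation) to lift the degeneracy.
[Co(H2O)4(bipy)]^3+: Summing ligand charges against the +3 overall charge gives an oxidation state of +3 for cobalt. Cobalt is a group-9 element; Co(III) is therefore d⁶. Co(III) has an exceptionally large octahedral splitting and is low-spin with essentially every ligand except fluoride. The d⁶ configuration leaves the e_g set evenly filled (or empty) — no strong Jahn–Teller driving force.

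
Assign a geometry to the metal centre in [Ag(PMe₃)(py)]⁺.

linear

Trimethylphosphine is neutral; pyridine is neutral; balancing the +1 overall charge requires Ag(I).
Silver is a group-11 element; Ag(I) is therefore d¹⁰.
Coordination number: 2.
A d¹⁰ ion with only two ligands adopts a linear arrangement (sp hybridisation; no CFSE preference).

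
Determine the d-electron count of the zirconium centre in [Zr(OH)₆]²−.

Summing ligand charges against the −2 overall charge gives an oxidation state of +4 for zirconium.
Zirconium is a group-4 element; Zr(IV) is therefore d⁰.

d⁰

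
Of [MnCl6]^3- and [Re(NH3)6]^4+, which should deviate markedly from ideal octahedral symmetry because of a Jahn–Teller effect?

[MnCl6]^3-

[MnCl6]^3-: Each chloride is −1; balancing the −3 overall charge requires Mn(III). Manganese is a group-7 element; Mn(III) is therefore d⁴. Chloride is a weak-field ligand for a first-row metal, so the complex is high-spin. The t₂g³e_g¹ (high-spin) configuration has an unevenly filled e_g set; the Jahn–Teller theorem predicts a tetragonal distortion (typically axial elongation) to lift the degeneracy.
[Re(NH3)6]^4+: Ammonia is neutral; balancing the +4 overall charge requires Re(IV). Rhenium is a group-7 element; Re(IV) is therefore d³. The d³ configuration leaves the e_g set evenly filled (or empty) — no strong Jahn–Teller driving force.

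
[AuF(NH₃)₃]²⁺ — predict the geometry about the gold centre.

Summing ligand charges against the +2 overall charge gives an oxidation state of +3 for gold.
Gold is a group-11 element; Au(III) is therefore d⁸.
Coordination number: 4.
A 5d d⁸ ion has a large crystal-field splitting; square planar leaves the high-energy d_{x²−y²} orbital empty and maximises CFSE.

square planar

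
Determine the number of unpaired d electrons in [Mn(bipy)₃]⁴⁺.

2,2′-bipyridine is neutral; balancing the +4 overall charge requires Mn(IV).
Manganese is a group-7 element; Mn(IV) is therefore d³.
Counting donor atoms: 3×2,2′-bipyridine (bidentate) → 6 donors. Coordination number = 6.
In an octahedral field the d³ configuration is t₂g³e_g⁰ (only one arrangement possible), giving 3 unpaired electrons.

3 unpaired electrons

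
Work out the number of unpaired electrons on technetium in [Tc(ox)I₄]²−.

3 unpaired electrons

Summing ligand charges against the −2 overall charge gives an oxidation state of +4 for technetium.
Group 7 minus oxidation state 4 gives a d³ configuration.
Counting donor atoms: 1×oxalate (bidentate) → 2 donors; 4×iodide (monodentate) → 4 donors. Coordination number = 6.
In an octahedral field the d³ configuration is t₂g³e_g⁰ (only one arrangement possible), giving 3 unpaired electrons.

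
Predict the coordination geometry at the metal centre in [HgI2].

linear

Ligand charges: each iodide is −1. With an overall charge of 0 the mercury centre must be in the +2 oxidation state.
Hg sits in group 12, so the d-electron count is 12 − 2 = 10.
Coordination number: 2.
A d¹⁰ ion with only two ligands adopts a linear arrangement (sp hybridisation; no CFSE preference).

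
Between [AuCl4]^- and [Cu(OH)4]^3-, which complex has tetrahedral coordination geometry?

For [AuCl4]^-: Ligand charges: each chloride is −1. With an overall charge of −1 the gold centre must be in the +3 oxidation state. Group 11 minus oxidation state 3 gives a d⁸ configuration. A 5d d⁸ ion has a large crystal-field splitting; square planar leaves the high-energy d_{x²−y²} orbital empty and maximises CFSE. → square planar.
For [Cu(OH)4]^3-: Ligand charges: each hydroxide is −1. With an overall charge of −3 the copper centre must be in the +1 oxidation state. Group 11 minus oxidation state 1 gives a d¹⁰ configuration. A d¹⁰ ion has no crystal-field stabilisation preference between square planar and tetrahedral, so four ligands adopt the sterically favoured tetrahedral geometry. → tetrahedral.

[Cu(OH)4]^3-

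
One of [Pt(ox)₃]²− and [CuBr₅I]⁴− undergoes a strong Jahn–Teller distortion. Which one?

[CuBr₅I]⁴−

[Pt(ox)₃]²−: Each oxalate is −2; balancing the −2 overall charge requires Pt(IV). Group 10 minus oxidation state 4 gives a d⁶ configuration. A 5d ion has a large Δₒ and is invariably low-spin. The d⁶ configuration leaves the e_g set evenly filled (or empty) — no strong Jahn–Teller driving force.
[CuBr₅I]⁴−: Each bromide is −1; each iodide is −1; balancing the −4 overall charge requires Cu(II). Group 11 minus oxidation state 2 gives a d⁹ configuration. The t₂g⁶e_g³ configuration has an unevenly filled e_g set; the Jahn–Teller theorem predicts a tetragonal distortion (typically axial elongation) to lift the degeneracy.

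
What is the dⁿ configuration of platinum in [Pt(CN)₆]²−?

Each cyanide is −1; balancing the −2 overall charge requires Pt(IV).
Platinum is a group-10 element; Pt(IV) is therefore d⁶.

d⁶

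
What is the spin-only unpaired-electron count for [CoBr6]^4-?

3

Summing ligand charges against the −4 overall charge gives an oxidation state of +2 for cobalt.
Group 9 minus oxidation state 2 gives a d⁷ configuration.
The spin state decides the count: Bromide is a weak-field ligand for a first-row metal, so the complex is high-spin.
An octahedral high-spin d⁷ ion is t₂g⁵e_g², giving 3 unpaired electrons.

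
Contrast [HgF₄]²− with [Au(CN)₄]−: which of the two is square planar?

[Au(CN)₄]−

For [HgF₄]²−: Ligand charges: each fluoride is −1. With an overall charge of −2 the mercury centre must be in the +2 oxidation state. Mercury is a group-12 element; Hg(II) is therefore d¹⁰. A d¹⁰ ion has no crystal-field stabilisation preference between square planar and tetrahedral, so four ligands adopt the sterically favoured tetrahedral geometry. → tetrahedral.
For [Au(CN)₄]−: Ligand charges: each cyanide is −1. With an overall charge of −1 the gold centre must be in the +3 oxidation state. Group 11 minus oxidation state 3 gives a d⁸ configuration. A 5d d⁸ ion has a large crystal-field splitting; square planar leaves the high-energy d_{x²−y²} orbital empty and maximises CFSE. → square planar.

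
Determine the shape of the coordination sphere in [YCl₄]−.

Ligand charges: each chloride is −1. With an overall charge of −1 the yttrium centre must be in the +3 oxidation state.
Yttrium is a group-3 element; Y(III) is therefore d⁰.
Coordination number: 4.
A d⁰ ion has no crystal-field stabilisation preference between square planar and tetrahedral, so four ligands adopt the sterically favoured tetrahedral geometry.

tetrahedral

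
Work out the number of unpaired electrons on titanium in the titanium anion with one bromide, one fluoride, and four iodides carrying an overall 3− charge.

Summing ligand charges against the −3 overall charge gives an oxidation state of +3 for titanium.
Titanium is a group-4 element; Ti(III) is therefore d¹.
In an octahedral field the d¹ configuration is t₂g¹e_g⁰ (only one arrangement possible), giving 1 unpaired electron.

1 unpaired electron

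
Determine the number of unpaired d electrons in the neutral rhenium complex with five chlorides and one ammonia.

Each chloride is −1; ammonia is neutral; balancing the 0 overall charge requires Re(V).
Re sits in group 7, so the d-electron count is 7 − 5 = 2.
In an octahedral field the d² configuration is t₂g²e_g⁰ (only one arrangement possible), giving 2 unpaired electrons.

2 unpaired electrons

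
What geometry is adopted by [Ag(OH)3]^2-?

Summing ligand charges against the −2 overall charge gives an oxidation state of +1 for silver.
Group 11 minus oxidation state 1 gives a d¹⁰ configuration.
With 3 monodentate ligands the coordination number is 3.
Three ligands around a d¹⁰ centre minimise repulsion in a trigonal-planar arrangement.

trigonal planar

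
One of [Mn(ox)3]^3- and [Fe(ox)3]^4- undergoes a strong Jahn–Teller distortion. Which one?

[Mn(ox)3]^3-

[Mn(ox)3]^3-: Summing ligand charges against the −3 overall charge gives an oxidation state of +3 for manganese. Mn sits in group 7, so the d-electron count is 7 − 3 = 4. Oxalate is a weak-field ligand for a first-row metal, so the complex is high-spin. The t₂g³e_g¹ (high-spin) configuration has an unevenly filled e_g set; the Jahn–Teller theorem predicts a tetragonal distortion (typically axial elongation) to lift the degeneracy.
[Fe(ox)3]^4-: Each oxalate is −2; balancing the −4 overall charge requires Fe(II). Group 8 minus oxidation state 2 gives a d⁶ configuration. Oxalate is a weak-field ligand for a first-row metal, so the complex is high-spin. The d⁶ configuration leaves the e_g set evenly filled (or empty) — no strong Jahn–Teller driving force.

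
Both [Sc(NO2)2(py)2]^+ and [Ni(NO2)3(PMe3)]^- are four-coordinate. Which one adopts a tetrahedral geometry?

For [Sc(NO2)2(py)2]^+: Summing ligand charges against the +1 overall charge gives an oxidation state of +3 for scandium. Sc sits in group 3, so the d-electron count is 3 − 3 = 0. A d⁰ ion has no crystal-field stabilisation preference between square planar and tetrahedral, so four ligands adopt the sterically favoured tetrahedral geometry. → tetrahedral.
For [Ni(NO2)3(PMe3)]^-: Ligand charges: each nitro (N-bound nitrite) is −1; trimethylphosphine is neutral. With an overall charge of −1 the nickel centre must be in the +2 oxidation state. Ni sits in group 10, so the d-electron count is 10 − 2 = 8. Nitro (N-bound nitrite) and trimethylphosphine are strong-field ligands (high in the spectrochemical series). A 3d d⁸ ion with strong-field ligands gains enough CFSE to favour square planar over tetrahedral. → square planar.

[Sc(NO2)2(py)2]^+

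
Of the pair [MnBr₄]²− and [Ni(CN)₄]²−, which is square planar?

[Ni(CN)₄]²−

For [MnBr₄]²−: Summing ligand charges against the −2 overall charge gives an oxidation state of +2 for manganese. Group 7 minus oxidation state 2 gives a d⁵ configuration. A high-spin d⁵ ion has zero CFSE in either geometry, so four ligands adopt the sterically favoured tetrahedral geometry. → tetrahedral.
For [Ni(CN)₄]²−: Ligand charges: each cyanide is −1. With an overall charge of −2 the nickel centre must be in the +2 oxidation state. Group 10 minus oxidation state 2 gives a d⁸ configuration. Cyanide is a strong-field ligand (high in the spectrochemical series). A 3d d⁸ ion with strong-field ligands gains enough CFSE to favour square planar over tetrahedral. → square planar.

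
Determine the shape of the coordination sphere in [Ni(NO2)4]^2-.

square planar

Ligand charges: each nitro (N-bound nitrite) is −1. With an overall charge of −2 the nickel centre must be in the +2 oxidation state.
Nickel is a group-10 element; Ni(II) is therefore d⁸.
Coordination number: 4.
Nitro (N-bound nitrite) is a strong-field ligand (high in the spectrochemical series).
A 3d d⁸ ion with strong-field ligands gains enough CFSE to favour square planar over tetrahedral.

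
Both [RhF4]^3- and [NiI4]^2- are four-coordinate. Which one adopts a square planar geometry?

[RhF4]^3-

For [RhF4]^3-: Each fluoride is −1; balancing the −3 overall charge requires Rh(I). Rhodium is a group-9 element; Rh(I) is therefore d⁸. A 4d d⁸ ion has a large crystal-field splitting; square planar leaves the high-energy d_{x²−y²} orbital empty and maximises CFSE. → square planar.
For [NiI4]^2-: Summing ligand charges against the −2 overall charge gives an oxidation state of +2 for nickel. Nickel is a group-10 element; Ni(II) is therefore d⁸. Iodide is a weak-field ligand. With weak-field ligands the CFSE gain from square planar is small, so a 3d d⁸ ion takes the sterically preferred tetrahedral geometry. → tetrahedral.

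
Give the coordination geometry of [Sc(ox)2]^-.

Ligand charges: each oxalate is −2. With an overall charge of −1 the scandium centre must be in the +3 oxidation state.
Group 3 minus oxidation state 3 gives a d⁰ configuration.
Counting donor atoms: 2×oxalate (bidentate) → 4 donors. Coordination number = 4.
A d⁰ ion has no crystal-field stabilisation preference between square planar and tetrahedral, so four ligands adopt the sterically favoured tetrahedral geometry.

tetrahedral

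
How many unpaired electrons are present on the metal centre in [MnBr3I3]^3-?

Ligand charges: each bromide is −1; each iodide is −1. With an overall charge of −3 the manganese centre must be in the +3 oxidation state.
Mn sits in group 7, so the d-electron count is 7 − 3 = 4.
The spin state decides the count: Bromide and iodide are weak-field ligands for a first-row metal, so the complex is high-spin.
An octahedral high-spin d⁴ ion is t₂g³e_g¹, giving 4 unpaired electrons.

4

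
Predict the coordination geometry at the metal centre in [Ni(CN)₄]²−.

square planar

Summing ligand charges against the −2 overall charge gives an oxidation state of +2 for nickel.
Nickel is a group-10 element; Ni(II) is therefore d⁸.
Coordination number: 4.
Cyanide is a strong-field ligand (high in the spectrochemical series).
A 3d d⁸ ion with strong-field ligands gains enough CFSE to favour square planar over tetrahedral.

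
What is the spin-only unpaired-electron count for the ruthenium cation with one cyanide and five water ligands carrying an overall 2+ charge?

Summing ligand charges against the +2 overall charge gives an oxidation state of +3 for ruthenium.
Group 8 minus oxidation state 3 gives a d⁵ configuration.
The spin state decides the count: a 4d ion has a large Δₒ and is invariably low-spin.
An octahedral low-spin d⁵ ion is t₂g⁵e_g⁰, giving 1 unpaired electron.

1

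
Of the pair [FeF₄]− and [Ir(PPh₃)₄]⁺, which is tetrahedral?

For [FeF₄]−: Each fluoride is −1; balancing the −1 overall charge requires Fe(III). Iron is a group-8 element; Fe(III) is therefore d⁵. A high-spin d⁵ ion has zero CFSE in either geometry, so four ligands adopt the sterically favoured tetrahedral geometry. → tetrahedral.
For [Ir(PPh₃)₄]⁺: Triphenylphosphine is neutral; balancing the +1 overall charge requires Ir(I). Group 9 minus oxidation state 1 gives a d⁸ configuration. A 5d d⁸ ion has a large crystal-field splitting; square planar leaves the high-energy d_{x²−y²} orbital empty and maximises CFSE. → square planar.

[FeF₄]−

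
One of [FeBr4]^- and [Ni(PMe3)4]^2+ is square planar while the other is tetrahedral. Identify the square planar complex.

[Ni(PMe3)4]^2+

For [FeBr4]^-: Summing ligand charges against the −1 overall charge gives an oxidation state of +3 for iron. Group 8 minus oxidation state 3 gives a d⁵ configuration. A high-spin d⁵ ion has zero CFSE in either geometry, so four ligands adopt the sterically favoured tetrahedral geometry. → tetrahedral.
For [Ni(PMe3)4]^2+: Trimethylphosphine is neutral; balancing the +2 overall charge requires Ni(II). Ni sits in group 10, so the d-electron count is 10 − 2 = 8. Trimethylphosphine is a strong-field ligand (high in the spectrochemical series). A 3d d⁸ ion with strong-field ligands gains enough CFSE to favour square planar over tetrahedral. → square planar.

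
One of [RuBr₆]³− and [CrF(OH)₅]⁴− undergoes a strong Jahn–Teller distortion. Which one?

[CrF(OH)₅]⁴−

[RuBr₆]³−: Summing ligand charges against the −3 overall charge gives an oxidation state of +3 for ruthenium. Ru sits in group 8, so the d-electron count is 8 − 3 = 5. A 4d ion has a large Δₒ and is invariably low-spin. The d⁵ configuration leaves the e_g set evenly filled (or empty) — no strong Jahn–Teller driving force.
[CrF(OH)₅]⁴−: Each fluoride is −1; each hydroxide is −1; balancing the −4 overall charge requires Cr(II). Group 6 minus oxidation state 2 gives a d⁴ configuration. Fluoride and hydroxide are weak-field ligands for a first-row metal, so the complex is high-spin. The t₂g³e_g¹ (high-spin) configuration has an unevenly filled e_g set; the Jahn–Teller theorem predicts a tetragonal distortion (typically axial elongation) to lift the degeneracy.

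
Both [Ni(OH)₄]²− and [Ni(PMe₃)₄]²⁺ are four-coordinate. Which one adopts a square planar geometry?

For [Ni(OH)₄]²−: Summing ligand charges against the −2 overall charge gives an oxidation state of +2 for nickel. Nickel is a group-10 element; Ni(II) is therefore d⁸. Hydroxide is a weak-field ligand. With weak-field ligands the CFSE gain from square planar is small, so a 3d d⁸ ion takes the sterically preferred tetrahedral geometry. → tetrahedral.
For [Ni(PMe₃)₄]²⁺: Summing ligand charges against the +2 overall charge gives an oxidation state of +2 for nickel. Group 10 minus oxidation state 2 gives a d⁸ configuration. Trimethylphosphine is a strong-field ligand (high in the spectrochemical series). A 3d d⁸ ion with strong-field ligands gains enough CFSE to favour square planar over tetrahedral. → square planar.

[Ni(PMe₃)₄]²⁺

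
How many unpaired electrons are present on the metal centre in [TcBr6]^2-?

3 unpaired electrons

Each bromide is −1; balancing the −2 overall charge requires Tc(IV).
Tc sits in group 7, so the d-electron count is 7 − 4 = 3.
In an octahedral field the d³ configuration is t₂g³e_g⁰ (only one arrangement possible), giving 3 unpaired electrons.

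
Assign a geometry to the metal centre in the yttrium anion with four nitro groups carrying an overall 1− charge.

Ligand charges: each nitro (N-bound nitrite) is −1. With an overall charge of −1 the yttrium centre must be in the +3 oxidation state.
Yttrium is a group-3 element; Y(III) is therefore d⁰.
With 4 monodentate ligands the coordination number is 4.
A d⁰ ion has no crystal-field stabilisation preference between square planar and tetrahedral, so four ligands adopt the sterically favoured tetrahedral geometry.

tetrahedral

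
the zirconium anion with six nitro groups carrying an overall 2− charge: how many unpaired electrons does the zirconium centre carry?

0 unpaired electrons

Summing ligand charges against the −2 overall charge gives an oxidation state of +4 for zirconium.
Group 4 minus oxidation state 4 gives a d⁰ configuration.
In an octahedral field the d⁰ configuration is t₂g⁰e_g⁰, giving 0 unpaired electrons.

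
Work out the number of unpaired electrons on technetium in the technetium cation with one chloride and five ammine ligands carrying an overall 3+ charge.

3 unpaired electrons

Ligand charges: each chloride is −1; ammonia is neutral. With an overall charge of +3 the technetium centre must be in the +4 oxidation state.
Technetium is a group-7 element; Tc(IV) is therefore d³.
In an octahedral field the d³ configuration is t₂g³e_g⁰ (only one arrangement possible), giving 3 unpaired electrons.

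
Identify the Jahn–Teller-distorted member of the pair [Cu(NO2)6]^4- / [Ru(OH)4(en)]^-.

[Cu(NO2)6]^4-: Each nitro (N-bound nitrite) is −1; balancing the −4 overall charge requires Cu(II). Copper is a group-11 element; Cu(II) is therefore d⁹. The t₂g⁶e_g³ configuration has an unevenly filled e_g set; the Jahn–Teller theorem predicts a tetragonal distortion (typically axial elongation) to lift the degeneracy.
[Ru(OH)4(en)]^-: Ligand charges: each hydroxide is −1; ethylenediamine is neutral. With an overall charge of −1 the ruthenium centre must be in the +3 oxidation state. Group 8 minus oxidation state 3 gives a d⁵ configuration. A 4d ion has a large Δₒ and is invariably low-spin. The d⁵ configuration leaves the e_g set evenly filled (or empty) — no strong Jahn–Teller driving force.

[Cu(NO2)6]^4-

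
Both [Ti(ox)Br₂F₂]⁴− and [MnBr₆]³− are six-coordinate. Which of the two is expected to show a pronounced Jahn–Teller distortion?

[Ti(ox)Br₂F₂]⁴−: Summing ligand charges against the −4 overall charge gives an oxidation state of +2 for titanium. Ti sits in group 4, so the d-electron count is 4 − 2 = 2. The d² configuration leaves the e_g set evenly filled (or empty) — no strong Jahn–Teller driving force.
[MnBr₆]³−: Summing ligand charges against the −3 overall charge gives an oxidation state of +3 for manganese. Manganese is a group-7 element; Mn(III) is therefore d⁴. Bromide is a weak-field ligand for a first-row metal, so the complex is high-spin. The t₂g³e_g¹ (high-spin) configuration has an unevenly filled e_g set; the Jahn–Teller theorem predicts a tetragonal distortion (typically axial elongation) to lift the degeneracy.

[MnBr₆]³−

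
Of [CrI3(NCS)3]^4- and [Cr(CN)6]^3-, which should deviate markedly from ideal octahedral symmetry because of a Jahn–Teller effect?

[CrI3(NCS)3]^4-: Each iodide is −1; each isothiocyanate is −1; balancing the −4 overall charge requires Cr(II). Chromium is a group-6 element; Cr(II) is therefore d⁴. Iodide and isothiocyanate are weak-field ligands for a first-row metal, so the complex is high-spin. The t₂g³e_g¹ (high-spin) configuration has an unevenly filled e_g set; the Jahn–Teller theorem predicts a tetragonal distortion (typically axial elongation) to lift the degeneracy.
[Cr(CN)6]^3-: Summing ligand charges against the −3 overall charge gives an oxidation state of +3 for chromium. Chromium is a group-6 element; Cr(III) is therefore d³. The d³ configuration leaves the e_g set evenly filled (or empty) — no strong Jahn–Teller driving force.

[CrI3(NCS)3]^4-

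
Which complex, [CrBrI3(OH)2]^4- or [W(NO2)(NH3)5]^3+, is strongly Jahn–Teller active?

[CrBrI3(OH)2]^4-: Ligand charges: each bromide is −1; each iodide is −1; each hydroxide is −1. With an overall charge of −4 the chromium centre must be in the +2 oxidation state. Group 6 minus oxidation state 2 gives a d⁴ configuration. Bromide, hydroxide, and iodide are weak-field ligands for a first-row metal, so the complex is high-spin. The t₂g³e_g¹ (high-spin) configuration has an unevenly filled e_g set; the Jahn–Teller theorem predicts a tetragonal distortion (typically axial elongation) to lift the degeneracy.
[W(NO2)(NH3)5]^3+: Summing ligand charges against the +3 overall charge gives an oxidation state of +4 for tungsten. W sits in group 6, so the d-electron count is 6 − 4 = 2. The d² configuration leaves the e_g set evenly filled (or empty) — no strong Jahn–Teller driving force.

[CrBrI3(OH)2]^4-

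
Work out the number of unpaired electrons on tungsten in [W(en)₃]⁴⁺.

Ligand charges: ethylenediamine is neutral. With an overall charge of +4 the tungsten centre must be in the +4 oxidation state.
Tungsten is a group-6 element; W(IV) is therefore d².
Counting donor atoms: 3×ethylenediamine (bidentate) → 6 donors. Coordination number = 6.
In an octahedral field the d² configuration is t₂g²e_g⁰ (only one arrangement possible), giving 2 unpaired electrons.

2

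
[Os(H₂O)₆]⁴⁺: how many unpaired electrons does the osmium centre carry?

Ligand charges: water is neutral. With an overall charge of +4 the osmium centre must be in the +4 oxidation state.
Group 8 minus oxidation state 4 gives a d⁴ configuration.
The spin state decides the count: a 5d ion has a large Δₒ and is invariably low-spin.
An octahedral low-spin d⁴ ion is t₂g⁴e_g⁰, giving 2 unpaired electrons.

2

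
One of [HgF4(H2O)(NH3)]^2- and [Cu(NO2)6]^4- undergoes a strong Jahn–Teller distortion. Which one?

[HgF4(H2O)(NH3)]^2-: Ligand charges: each fluoride is −1; water is neutral; ammonia is neutral. With an overall charge of −2 the mercury centre must be in the +2 oxidation state. Hg sits in group 12, so the d-electron count is 12 − 2 = 10. The d¹⁰ configuration leaves the e_g set evenly filled (or empty) — no strong Jahn–Teller driving force.
[Cu(NO2)6]^4-: Summing ligand charges against the −4 overall charge gives an oxidation state of +2 for copper. Copper is a group-11 element; Cu(II) is therefore d⁹. The t₂g⁶e_g³ configuration has an unevenly filled e_g set; the Jahn–Teller theorem predicts a tetragonal distortion (typically axial elongation) to lift the degeneracy.

[Cu(NO2)6]^4-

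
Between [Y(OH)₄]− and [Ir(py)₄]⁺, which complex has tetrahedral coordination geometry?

[Y(OH)₄]−

For [Y(OH)₄]−: Ligand charges: each hydroxide is −1. With an overall charge of −1 the yttrium centre must be in the +3 oxidation state. Group 3 minus oxidation state 3 gives a d⁰ configuration. A d⁰ ion has no crystal-field stabilisation preference between square planar and tetrahedral, so four ligands adopt the sterically favoured tetrahedral geometry. → tetrahedral.
For [Ir(py)₄]⁺: Pyridine is neutral; balancing the +1 overall charge requires Ir(I). Ir sits in group 9, so the d-electron count is 9 − 1 = 8. A 5d d⁸ ion has a large crystal-field splitting; square planar leaves the high-energy d_{x²−y²} orbital empty and maximises CFSE. → square planar.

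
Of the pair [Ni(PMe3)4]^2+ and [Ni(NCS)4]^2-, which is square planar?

For [Ni(PMe3)4]^2+: Summing ligand charges against the +2 overall charge gives an oxidation state of +2 for nickel. Nickel is a group-10 element; Ni(II) is therefore d⁸. Trimethylphosphine is a strong-field ligand (high in the spectrochemical series). A 3d d⁸ ion with strong-field ligands gains enough CFSE to favour square planar over tetrahedral. → square planar.
For [Ni(NCS)4]^2-: Summing ligand charges against the −2 overall charge gives an oxidation state of +2 for nickel. Ni sits in group 10, so the d-electron count is 10 − 2 = 8. Isothiocyanate is a weak-field ligand. With weak-field ligands the CFSE gain from square planar is small, so a 3d d⁸ ion takes the sterically preferred tetrahedral geometry. → tetrahedral.

[Ni(PMe3)4]^2+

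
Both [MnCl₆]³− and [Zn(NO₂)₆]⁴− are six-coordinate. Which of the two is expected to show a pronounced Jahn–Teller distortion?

[MnCl₆]³−: Summing ligand charges against the −3 overall charge gives an oxidation state of +3 for manganese. Manganese is a group-7 element; Mn(III) is therefore d⁴. Chloride is a weak-field ligand for a first-row metal, so the complex is high-spin. The t₂g³e_g¹ (high-spin) configuration has an unevenly filled e_g set; the Jahn–Teller theorem predicts a tetragonal distortion (typically axial elongation) to lift the degeneracy.
[Zn(NO₂)₆]⁴−: Summing ligand charges against the −4 overall charge gives an oxidation state of +2 for zinc. Zinc is a group-12 element; Zn(II) is therefore d¹⁰. The d¹⁰ configuration leaves the e_g set evenly filled (or empty) — no strong Jahn–Teller driving force.

[MnCl₆]³−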